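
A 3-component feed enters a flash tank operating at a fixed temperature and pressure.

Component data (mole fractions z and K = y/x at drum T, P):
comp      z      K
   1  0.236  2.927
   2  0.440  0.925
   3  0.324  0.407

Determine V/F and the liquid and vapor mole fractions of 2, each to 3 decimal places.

Rachford–Rice: g(V/F) = Σ zᵢ(Kᵢ−1)/(1+V/F(Kᵢ−1)) = 0.
g(0) = ΣzᵢKᵢ − 1 = 0.230 and g(1) = 1 − Σzᵢ/Kᵢ = -0.352, so a root lies in (0, 1).
Iterate (Newton) starting at V/F = 0.33:
  V/F = 0.330: g = 0.0053, g' = -0.506 → V/F = 0.340
Converged at V/F = 0.340.
Compositions from xᵢ = zᵢ/(1+V/F(Kᵢ−1)), yᵢ = Kᵢxᵢ:
  1: x = 0.143, y = 0.417
  2: x = 0.452, y = 0.418
  3: x = 0.406, y = 0.165

V/F = 0.340, x_2 = 0.452, y_2 = 0.418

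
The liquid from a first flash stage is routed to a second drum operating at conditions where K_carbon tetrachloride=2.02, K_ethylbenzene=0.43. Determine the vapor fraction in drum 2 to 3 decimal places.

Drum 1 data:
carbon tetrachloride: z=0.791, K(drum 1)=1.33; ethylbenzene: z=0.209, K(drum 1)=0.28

V/F (drum 2) = 0.895

Drum 1:
Binary case is linear: z₁(K₁−1)(1+ψ₁(K₂−1)) + z₂(K₂−1)(1+ψ₁(K₁−1)) = 0
⇒ ψ₁ = [z₁(K₁−1)+z₂(K₂−1)] / [−(K₁−1)(K₂−1)] = 0.1106/0.2376 = 0.465
Drum-1 compositions:
  carbon tetrachloride: x = 0.686, y = 0.912
  ethylbenzene: x = 0.314, y = 0.088
Drum-2 feed = drum-1 liquid: z₂ = (0.6857, 0.3143).
Drum 2:
Newton–Raphson from ψ₂ = 0.48:
  ψ₂ = 0.480: g = 0.2229, g' = -0.515 → ψ₂ = 0.913
  ψ₂ = 0.913: g = -0.0113, g' = -0.635 → ψ₂ = 0.895
Converged at ψ₂ = 0.895.
  carbon tetrachloride: x = 0.358, y = 0.724
  ethylbenzene: x = 0.642, y = 0.276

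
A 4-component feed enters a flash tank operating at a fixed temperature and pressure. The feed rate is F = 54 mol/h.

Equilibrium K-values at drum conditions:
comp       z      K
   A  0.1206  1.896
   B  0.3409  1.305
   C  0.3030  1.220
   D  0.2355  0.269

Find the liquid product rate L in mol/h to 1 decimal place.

L = 34.0 mol/h

Material balance + equilibrium reduce to Σ zᵢ(Kᵢ−1)/(1+β(Kᵢ−1)) = 0.
Check two-phase: ΣzᵢKᵢ = 1.1065 > 1 and Σzᵢ/Kᵢ = 1.4487 > 1, so g(0) = 0.1065 > 0 and g(1) = -0.4487 < 0.
Iterate (Newton) starting at β = 0.5:
  β = 0.5000: g = -0.04642, g' = -0.3945 → β = 0.3823
  β = 0.3823: g = -0.00384, g' = -0.3340 → β = 0.3708
Converged at β = 0.3708.
Then V = β·F = 0.3708·54 = 20.0 mol/h and L = F − V = 34.0 mol/h.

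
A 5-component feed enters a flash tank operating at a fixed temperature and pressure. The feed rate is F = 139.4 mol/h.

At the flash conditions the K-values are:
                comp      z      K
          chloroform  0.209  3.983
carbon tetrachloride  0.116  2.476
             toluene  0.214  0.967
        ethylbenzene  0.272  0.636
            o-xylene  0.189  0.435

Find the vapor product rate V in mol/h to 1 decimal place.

V = 88.9 mol/h

Let ψ = V/F and solve Σ zᵢ(Kᵢ−1)/(1+ψ(Kᵢ−1)) = 0.
Feasibility: ΣzᵢKᵢ = 1.582, Σzᵢ/Kᵢ = 1.183 — both > 1, two phases present.
Iterate (Newton) starting at ψ = 0.62:
  ψ = 0.620: g = 0.0088, g' = -0.501 → ψ = 0.637
  ψ = 0.637: g = 0.0000, g' = -0.497 → ψ = 0.638
Converged at ψ = 0.638.
Then V = ψ·F = 0.6376·139.4 = 88.9 mol/h and L = F − V = 50.5 mol/h.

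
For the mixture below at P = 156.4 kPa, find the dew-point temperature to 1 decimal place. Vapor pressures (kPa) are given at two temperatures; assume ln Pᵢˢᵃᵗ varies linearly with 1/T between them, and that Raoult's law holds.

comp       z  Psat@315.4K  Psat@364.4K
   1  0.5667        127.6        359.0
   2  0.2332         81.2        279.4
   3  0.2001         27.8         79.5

Dew-point temperature: Σzᵢ·P/Pᵢˢᵃᵗ(T) = 1. Interpolate ln Pᵢˢᵃᵗ = aᵢ + bᵢ/T.
  T = 315.4 K: ΣzᵢP/Pᵢˢᵃᵗ = 2.2695
  T = 364.4 K: ΣzᵢP/Pᵢˢᵃᵗ = 0.7711
  T = 339.9 K: ΣzᵢP/Pᵢˢᵃᵗ = 1.2715
  T = 352.1 K: ΣzᵢP/Pᵢˢᵃᵗ = 0.9825
  T = 346.0 K: ΣzᵢP/Pᵢˢᵃᵗ = 1.1151
  T = 349.1 K: ΣzᵢP/Pᵢˢᵃᵗ = 1.0450
  T = 350.6 K: ΣzᵢP/Pᵢˢᵃᵗ = 1.0131
Interpolating between 350.6 K and 352.1 K gives T ≈ 351.2 K.

T = 351.2 K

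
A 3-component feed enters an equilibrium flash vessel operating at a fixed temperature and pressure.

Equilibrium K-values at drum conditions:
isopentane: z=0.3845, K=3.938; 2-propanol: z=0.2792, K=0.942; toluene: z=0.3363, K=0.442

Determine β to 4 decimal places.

Newton iteration, β⁰ = 0.45:
  β = 0.4500: g = 0.21928, g' = -0.8032 → β = 0.7230
  β = 0.7230: g = 0.03012, g' = -0.6353 → β = 0.7704
  β = 0.7704: g = 0.00004, g' = -0.6348 → β = 0.7705
Converged at β = 0.7705.

β = 0.7705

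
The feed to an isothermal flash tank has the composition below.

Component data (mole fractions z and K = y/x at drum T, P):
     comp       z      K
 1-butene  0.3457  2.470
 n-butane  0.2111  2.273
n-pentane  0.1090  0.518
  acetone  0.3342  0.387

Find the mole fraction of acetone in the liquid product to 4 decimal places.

Rachford–Rice: g(β) = Σ zᵢ(Kᵢ−1)/(1+β(Kᵢ−1)) = 0.
g(0) = ΣzᵢKᵢ − 1 = 0.5195 and g(1) = 1 − Σzᵢ/Kᵢ = -0.3068, so a root lies in (0, 1).
Newton iteration, β⁰ = 0.5:
  β = 0.5000: g = 0.09248, g' = -0.6810 → β = 0.6358
  β = 0.6358: g = -0.00027, g' = -0.6939 → β = 0.6354
Converged at β = 0.6354.
Compositions from xᵢ = zᵢ/(1+β(Kᵢ−1)), yᵢ = Kᵢxᵢ:
  1-butene: x = 0.1787, y = 0.4415
  n-butane: x = 0.1167, y = 0.2653
  n-pentane: x = 0.1571, y = 0.0814
  acetone: x = 0.5474, y = 0.2119

x_acetone = 0.5474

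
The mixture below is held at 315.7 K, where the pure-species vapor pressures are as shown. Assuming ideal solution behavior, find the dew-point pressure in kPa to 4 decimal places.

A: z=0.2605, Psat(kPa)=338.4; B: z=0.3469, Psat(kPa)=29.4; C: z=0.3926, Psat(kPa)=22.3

At the dew point ψ → 1, so Σzᵢ/Kᵢ = 1 with Kᵢ = Pᵢˢᵃᵗ/P ⇒ 1/P = Σzᵢ/Pᵢˢᵃᵗ.
1/P = 0.2605/338.4 + 0.3469/29.4 + 0.3926/22.3 = 0.0301745 ⇒ P = 33.1406 kPa

Pdew = 33.1406 kPa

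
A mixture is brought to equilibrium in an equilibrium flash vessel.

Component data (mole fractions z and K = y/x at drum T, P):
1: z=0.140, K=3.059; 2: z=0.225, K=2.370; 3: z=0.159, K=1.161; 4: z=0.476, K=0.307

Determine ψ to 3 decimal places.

Material balance + equilibrium reduce to Σ zᵢ(Kᵢ−1)/(1+ψ(Kᵢ−1)) = 0.
g(0) = ΣzᵢKᵢ − 1 = 0.292 and g(1) = 1 − Σzᵢ/Kᵢ = -0.828, so a root lies in (0, 1).
Newton–Raphson from ψ = 0.53:
  ψ = 0.530: g = -0.1813, g' = -0.852 → ψ = 0.317
  ψ = 0.317: g = -0.0092, g' = -0.802 → ψ = 0.306
Converged at ψ = 0.306.

ψ = 0.306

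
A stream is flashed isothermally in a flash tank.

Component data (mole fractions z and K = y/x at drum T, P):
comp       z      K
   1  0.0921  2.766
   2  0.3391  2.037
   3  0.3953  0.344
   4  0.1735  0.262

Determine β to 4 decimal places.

Rachford–Rice: g(β) = Σ zᵢ(Kᵢ−1)/(1+β(Kᵢ−1)) = 0.
Feasibility: ΣzᵢKᵢ = 1.1269, Σzᵢ/Kᵢ = 2.0111 — both > 1, two phases present.
Iterate (Newton) starting at β = 0.6:
  β = 0.6000: g = -0.36169, g' = -0.9733 → β = 0.2284
  β = 0.2284: g = -0.05879, g' = -0.7563 → β = 0.1506
  β = 0.1506: g = 0.00080, g' = -0.7811 → β = 0.1517
Converged at β = 0.1517.

β = 0.1517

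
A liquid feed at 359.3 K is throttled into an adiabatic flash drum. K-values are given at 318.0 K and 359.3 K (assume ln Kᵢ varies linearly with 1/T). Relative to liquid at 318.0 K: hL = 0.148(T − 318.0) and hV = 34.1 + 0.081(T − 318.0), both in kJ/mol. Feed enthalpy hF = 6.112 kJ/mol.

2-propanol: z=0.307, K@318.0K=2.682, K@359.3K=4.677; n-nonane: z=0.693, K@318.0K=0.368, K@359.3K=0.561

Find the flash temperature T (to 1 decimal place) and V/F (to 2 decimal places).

T = 324.4 K, V/F = 0.15

Adiabatic flash: solve Rachford–Rice at each trial T, then check hF = ψ·hV(T) + (1−ψ)·hL(T).
  T = 318.0 K: K = (2.682, 0.368), RR gives ψ = 0.074, H_out = 2.515 kJ/mol
  T = 359.3 K: K = (4.677, 0.561), RR gives ψ = 0.511, H_out = 22.119 kJ/mol
  T = 338.6 K: K = (3.600, 0.460), RR gives ψ = 0.302, H_out = 12.929 kJ/mol
  T = 328.3 K: K = (3.122, 0.413), RR gives ψ = 0.196, H_out = 8.081 kJ/mol
  T = 323.1 K: K = (2.895, 0.390), RR gives ψ = 0.137, H_out = 5.396 kJ/mol
  T = 325.7 K: K = (3.007, 0.401), RR gives ψ = 0.168, H_out = 6.765 kJ/mol
  T = 324.4 K: K = (2.951, 0.396), RR gives ψ = 0.153, H_out = 6.088 kJ/mol
Linear interpolation between T = 324.4 (H_out = 6.088) and T = 325.7 (H_out = 6.765) on hF = 6.112 gives T ≈ 324.4 K, at which ψ = 0.15.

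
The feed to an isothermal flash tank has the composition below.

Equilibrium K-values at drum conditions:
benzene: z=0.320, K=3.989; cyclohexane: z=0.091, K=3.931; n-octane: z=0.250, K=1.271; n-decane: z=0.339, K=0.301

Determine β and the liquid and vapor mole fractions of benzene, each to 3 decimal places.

Let β = V/F and solve Σ zᵢ(Kᵢ−1)/(1+β(Kᵢ−1)) = 0.
g(0) = ΣzᵢKᵢ − 1 = 1.054 and g(1) = 1 − Σzᵢ/Kᵢ = -0.426, so a root lies in (0, 1).
Iterate (Newton) starting at β = 0.48:
  β = 0.480: g = 0.2070, g' = -1.007 → β = 0.686
  β = 0.686: g = 0.0044, g' = -1.018 → β = 0.690
Converged at β = 0.690.
Compositions from xᵢ = zᵢ/(1+β(Kᵢ−1)), yᵢ = Kᵢxᵢ:
  benzene: x = 0.105, y = 0.417
  cyclohexane: x = 0.030, y = 0.118
  n-octane: x = 0.211, y = 0.268
  n-decane: x = 0.655, y = 0.197

β = 0.690, x_benzene = 0.105, y_benzene = 0.417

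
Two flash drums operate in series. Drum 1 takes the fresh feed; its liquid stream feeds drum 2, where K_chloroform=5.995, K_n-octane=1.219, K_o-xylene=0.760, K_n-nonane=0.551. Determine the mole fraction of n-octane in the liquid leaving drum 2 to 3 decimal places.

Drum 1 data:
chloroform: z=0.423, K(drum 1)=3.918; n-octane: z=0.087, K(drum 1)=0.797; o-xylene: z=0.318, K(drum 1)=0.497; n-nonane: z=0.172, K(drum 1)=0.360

Drum 1:
Let ψ₁ = V/F and solve Σ zᵢ(Kᵢ−1)/(1+ψ₁(Kᵢ−1)) = 0.
Feasibility: ΣzᵢKᵢ = 1.947, Σzᵢ/Kᵢ = 1.335 — both > 1, two phases present.
Newton–Raphson from ψ₁ = 0.43:
  ψ₁ = 0.430: g = 0.1721, g' = -0.978 → ψ₁ = 0.606
  ψ₁ = 0.606: g = 0.0158, g' = -0.829 → ψ₁ = 0.625
Converged at ψ₁ = 0.625.
Drum-1 compositions:
  chloroform: x = 0.150, y = 0.587
  n-octane: x = 0.100, y = 0.079
  o-xylene: x = 0.464, y = 0.231
  n-nonane: x = 0.287, y = 0.103
Drum-2 feed = drum-1 liquid: z₂ = (0.1498, 0.0996, 0.4639, 0.2867).
Drum 2:
Let ψ₂ = V/F and solve Σ zᵢ(Kᵢ−1)/(1+ψ₂(Kᵢ−1)) = 0.
g(0) = ΣzᵢKᵢ − 1 = 0.530 and g(1) = 1 − Σzᵢ/Kᵢ = -0.237, so a root lies in (0, 1).
Newton–Raphson from ψ₂ = 0.5:
  ψ₂ = 0.500: g = -0.0589, g' = -0.440 → ψ₂ = 0.366
  ψ₂ = 0.366: g = 0.0086, g' = -0.586 → ψ₂ = 0.381
Converged at ψ₂ = 0.381.
  chloroform: x = 0.052, y = 0.309
  n-octane: x = 0.092, y = 0.112
  o-xylene: x = 0.511, y = 0.388
  n-nonane: x = 0.346, y = 0.191

x_n-octane (drum 2) = 0.092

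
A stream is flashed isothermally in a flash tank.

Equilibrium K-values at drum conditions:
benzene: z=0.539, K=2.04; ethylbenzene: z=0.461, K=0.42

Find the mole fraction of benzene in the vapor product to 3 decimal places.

y_benzene = 0.730

Rachford–Rice: g(β) = Σ zᵢ(Kᵢ−1)/(1+β(Kᵢ−1)) = 0.
g(0) = ΣzᵢKᵢ − 1 = 0.293 and g(1) = 1 − Σzᵢ/Kᵢ = -0.362, so a root lies in (0, 1).
Binary case is linear: z₁(K₁−1)(1+β(K₂−1)) + z₂(K₂−1)(1+β(K₁−1)) = 0
⇒ β = [z₁(K₁−1)+z₂(K₂−1)] / [−(K₁−1)(K₂−1)] = 0.2932/0.6032 = 0.486
Compositions from xᵢ = zᵢ/(1+β(Kᵢ−1)), yᵢ = Kᵢxᵢ:
  benzene: x = 0.358, y = 0.730
  ethylbenzene: x = 0.642, y = 0.270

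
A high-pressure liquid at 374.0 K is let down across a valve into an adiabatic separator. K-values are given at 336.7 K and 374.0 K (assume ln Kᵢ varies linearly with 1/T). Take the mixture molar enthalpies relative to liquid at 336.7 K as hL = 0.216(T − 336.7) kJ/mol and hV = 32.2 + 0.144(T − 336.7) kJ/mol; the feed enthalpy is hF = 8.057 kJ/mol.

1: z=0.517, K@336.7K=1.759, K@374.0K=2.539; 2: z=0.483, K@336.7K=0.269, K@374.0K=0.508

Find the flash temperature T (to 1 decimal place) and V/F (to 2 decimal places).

Adiabatic flash: solve Rachford–Rice at each trial T, then check hF = ψ·hV(T) + (1−ψ)·hL(T).
  T = 336.7 K: K = (1.759, 0.269), RR gives ψ = 0.071, H_out = 2.283 kJ/mol
  T = 374.0 K: K = (2.539, 0.508), RR gives ψ = 0.737, H_out = 29.808 kJ/mol
  T = 355.4 K: K = (2.135, 0.376), RR gives ψ = 0.403, H_out = 16.479 kJ/mol
  T = 346.0 K: K = (1.942, 0.319), RR gives ψ = 0.247, H_out = 9.787 kJ/mol
  T = 341.4 K: K = (1.850, 0.294), RR gives ψ = 0.164, H_out = 6.240 kJ/mol
  T = 343.7 K: K = (1.896, 0.306), RR gives ψ = 0.206, H_out = 8.046 kJ/mol
Linear interpolation between T = 343.7 (H_out = 8.046) and T = 346.0 (H_out = 9.787) on hF = 8.057 gives T ≈ 343.7 K, at which ψ = 0.21.

T = 343.7 K, V/F = 0.21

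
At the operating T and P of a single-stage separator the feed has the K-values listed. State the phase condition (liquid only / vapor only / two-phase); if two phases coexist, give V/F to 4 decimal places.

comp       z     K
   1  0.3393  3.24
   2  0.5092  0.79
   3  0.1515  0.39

ΣzᵢKᵢ = 1.5607; Σzᵢ/Kᵢ = 1.1377.
Both exceed 1, so a two-phase solution exists.
Let ψ = V/F and solve Σ zᵢ(Kᵢ−1)/(1+ψ(Kᵢ−1)) = 0.
Iterate (Newton) starting at ψ = 0.5:
  ψ = 0.5000: g = 0.10606, g' = -0.5235 → ψ = 0.7026
  ψ = 0.7026: g = 0.00813, g' = -0.4605 → ψ = 0.7202
  ψ = 0.7202: g = 0.00001, g' = -0.4598 → ψ = 0.7203
Converged at ψ = 0.7203.

two-phase, V/F = 0.7203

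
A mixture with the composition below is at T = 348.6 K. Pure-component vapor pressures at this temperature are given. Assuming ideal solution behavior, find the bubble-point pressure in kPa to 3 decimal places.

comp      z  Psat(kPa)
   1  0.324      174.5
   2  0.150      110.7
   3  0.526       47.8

Pbub = 98.286 kPa

At the bubble point ψ → 0, so ΣzᵢKᵢ = 1 with Kᵢ = Pᵢˢᵃᵗ/P ⇒ P = ΣzᵢPᵢˢᵃᵗ.
P = 0.324·174.5 + 0.150·110.7 + 0.526·47.8 = 98.286 kPa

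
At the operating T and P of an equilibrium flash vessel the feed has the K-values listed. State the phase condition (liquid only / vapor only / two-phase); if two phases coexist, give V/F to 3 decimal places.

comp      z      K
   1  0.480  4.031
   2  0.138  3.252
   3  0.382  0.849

ΣzᵢKᵢ = 2.708; Σzᵢ/Kᵢ = 0.611.
Since Σzᵢ/Kᵢ < 1 the mixture is above its dew point — single vapor phase.

vapor only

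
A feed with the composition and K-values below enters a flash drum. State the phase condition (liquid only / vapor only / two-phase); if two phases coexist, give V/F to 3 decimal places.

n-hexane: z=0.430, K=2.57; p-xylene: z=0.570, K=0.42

two-phase, V/F = 0.378

ΣzᵢKᵢ = 1.345; Σzᵢ/Kᵢ = 1.524.
Both exceed 1, so a two-phase solution exists.
Rachford–Rice: g(ψ) = Σ zᵢ(Kᵢ−1)/(1+ψ(Kᵢ−1)) = 0.
Binary case is linear: z₁(K₁−1)(1+ψ(K₂−1)) + z₂(K₂−1)(1+ψ(K₁−1)) = 0
⇒ ψ = [z₁(K₁−1)+z₂(K₂−1)] / [−(K₁−1)(K₂−1)] = 0.3445/0.9106 = 0.378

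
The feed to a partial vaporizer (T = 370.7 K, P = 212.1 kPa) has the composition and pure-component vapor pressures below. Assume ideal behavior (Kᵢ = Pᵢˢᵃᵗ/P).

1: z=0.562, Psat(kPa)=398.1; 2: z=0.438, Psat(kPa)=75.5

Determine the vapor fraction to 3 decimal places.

ψ = 0.373

Raoult's law: Kᵢ = Pᵢˢᵃᵗ/P = Pᵢˢᵃᵗ/212.1.
  K_1 = 398.1/212.1 = 1.87694, K_2 = 75.5/212.1 = 0.35596
Rachford–Rice: g(ψ) = Σ zᵢ(Kᵢ−1)/(1+ψ(Kᵢ−1)) = 0.
Feasibility: ΣzᵢKᵢ = 1.211, Σzᵢ/Kᵢ = 1.530 — both > 1, two phases present.
Binary case is linear: z₁(K₁−1)(1+ψ(K₂−1)) + z₂(K₂−1)(1+ψ(K₁−1)) = 0
⇒ ψ = [z₁(K₁−1)+z₂(K₂−1)] / [−(K₁−1)(K₂−1)] = 0.2108/0.5648 = 0.373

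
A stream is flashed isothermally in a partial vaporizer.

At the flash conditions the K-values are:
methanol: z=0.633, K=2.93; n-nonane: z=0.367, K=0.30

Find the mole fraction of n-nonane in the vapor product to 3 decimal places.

y_n-nonane = 0.220

Binary case is linear: z₁(K₁−1)(1+β(K₂−1)) + z₂(K₂−1)(1+β(K₁−1)) = 0
⇒ β = [z₁(K₁−1)+z₂(K₂−1)] / [−(K₁−1)(K₂−1)] = 0.9648/1.3510 = 0.714
Compositions from xᵢ = zᵢ/(1+β(Kᵢ−1)), yᵢ = Kᵢxᵢ:
  methanol: x = 0.266, y = 0.780
  n-nonane: x = 0.734, y = 0.220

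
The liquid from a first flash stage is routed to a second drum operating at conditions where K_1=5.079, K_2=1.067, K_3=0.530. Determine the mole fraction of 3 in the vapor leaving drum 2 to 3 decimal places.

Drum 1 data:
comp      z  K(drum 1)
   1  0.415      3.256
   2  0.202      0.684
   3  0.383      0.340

y_3 (drum 2) = 0.367

Drum 1:
Material balance + equilibrium reduce to Σ zᵢ(Kᵢ−1)/(1+ψ₁(Kᵢ−1)) = 0.
Check two-phase: ΣzᵢKᵢ = 1.620 > 1 and Σzᵢ/Kᵢ = 1.549 > 1, so g(0) = 0.620 > 0 and g(1) = -0.549 < 0.
Newton iteration, ψ₁⁰ = 0.33:
  ψ₁ = 0.330: g = 0.1423, g' = -0.992 → ψ₁ = 0.473
  ψ₁ = 0.473: g = 0.0100, g' = -0.875 → ψ₁ = 0.485
Converged at ψ₁ = 0.485.
Drum-1 compositions:
  1: x = 0.198, y = 0.645
  2: x = 0.239, y = 0.163
  3: x = 0.563, y = 0.192
Drum-2 feed = drum-1 liquid: z₂ = (0.1982, 0.2386, 0.5633).
Drum 2:
Material balance + equilibrium reduce to Σ zᵢ(Kᵢ−1)/(1+ψ₂(Kᵢ−1)) = 0.
Check two-phase: ΣzᵢKᵢ = 1.560 > 1 and Σzᵢ/Kᵢ = 1.325 > 1, so g(0) = 0.560 > 0 and g(1) = -0.325 < 0.
Iterate (Newton) starting at ψ₂ = 0.5:
  ψ₂ = 0.500: g = -0.0646, g' = -0.571 → ψ₂ = 0.387
  ψ₂ = 0.387: g = 0.0057, g' = -0.683 → ψ₂ = 0.395
Converged at ψ₂ = 0.395.
  1: x = 0.076, y = 0.385
  2: x = 0.232, y = 0.248
  3: x = 0.692, y = 0.367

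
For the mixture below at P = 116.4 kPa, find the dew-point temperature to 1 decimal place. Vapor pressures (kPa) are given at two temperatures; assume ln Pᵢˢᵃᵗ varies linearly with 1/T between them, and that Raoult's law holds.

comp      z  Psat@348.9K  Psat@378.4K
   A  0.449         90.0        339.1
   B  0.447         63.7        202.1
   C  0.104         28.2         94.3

Dew-point temperature: Σzᵢ·P/Pᵢˢᵃᵗ(T) = 1. Interpolate ln Pᵢˢᵃᵗ = aᵢ + bᵢ/T.
  T = 348.9 K: ΣzᵢP/Pᵢˢᵃᵗ = 1.8268
  T = 378.4 K: ΣzᵢP/Pᵢˢᵃᵗ = 0.5399
  T = 363.6 K: ΣzᵢP/Pᵢˢᵃᵗ = 0.9703
  T = 356.2 K: ΣzᵢP/Pᵢˢᵃᵗ = 1.3253
  T = 359.9 K: ΣzᵢP/Pᵢˢᵃᵗ = 1.1321
  T = 361.8 K: ΣzᵢP/Pᵢˢᵃᵗ = 1.0455
Interpolating between 361.8 K and 363.6 K gives T ≈ 362.9 K.

T = 362.9 K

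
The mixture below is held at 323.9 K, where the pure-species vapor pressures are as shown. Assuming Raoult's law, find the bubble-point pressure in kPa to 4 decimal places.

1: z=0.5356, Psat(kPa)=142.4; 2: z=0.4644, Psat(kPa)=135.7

Pbub = 139.2885 kPa

At the bubble point ψ → 0, so ΣzᵢKᵢ = 1 with Kᵢ = Pᵢˢᵃᵗ/P ⇒ P = ΣzᵢPᵢˢᵃᵗ.
P = 0.5356·142.4 + 0.4644·135.7 = 139.2885 kPa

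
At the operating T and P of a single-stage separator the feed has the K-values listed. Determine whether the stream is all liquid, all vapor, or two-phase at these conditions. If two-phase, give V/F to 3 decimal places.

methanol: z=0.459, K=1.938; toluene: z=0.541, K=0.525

two-phase, V/F = 0.390

ΣzᵢKᵢ = 1.174; Σzᵢ/Kᵢ = 1.267.
Both exceed 1, so a two-phase solution exists.
Material balance + equilibrium reduce to Σ zᵢ(Kᵢ−1)/(1+ψ(Kᵢ−1)) = 0.
Binary case is linear: z₁(K₁−1)(1+ψ(K₂−1)) + z₂(K₂−1)(1+ψ(K₁−1)) = 0
⇒ ψ = [z₁(K₁−1)+z₂(K₂−1)] / [−(K₁−1)(K₂−1)] = 0.1736/0.4455 = 0.390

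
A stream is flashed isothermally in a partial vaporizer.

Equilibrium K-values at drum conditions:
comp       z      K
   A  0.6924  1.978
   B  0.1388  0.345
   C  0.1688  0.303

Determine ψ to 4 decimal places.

Material balance + equilibrium reduce to Σ zᵢ(Kᵢ−1)/(1+ψ(Kᵢ−1)) = 0.
Check two-phase: ΣzᵢKᵢ = 1.4686 > 1 and Σzᵢ/Kᵢ = 1.3095 > 1, so g(0) = 0.4686 > 0 and g(1) = -0.3095 < 0.
Newton–Raphson from ψ = 0.57:
  ψ = 0.5700: g = 0.09450, g' = -0.6504 → ψ = 0.7153
  ψ = 0.7153: g = -0.00725, g' = -0.7662 → ψ = 0.7058
Converged at ψ = 0.7058.

ψ = 0.7058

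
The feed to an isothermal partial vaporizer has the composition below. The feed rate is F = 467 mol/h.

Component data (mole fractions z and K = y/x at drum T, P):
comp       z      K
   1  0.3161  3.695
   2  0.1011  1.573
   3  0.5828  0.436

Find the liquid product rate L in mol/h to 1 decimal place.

Newton–Raphson from β = 0.43:
  β = 0.4300: g = 0.00714, g' = -0.8371 → β = 0.4385
  β = 0.4385: g = 0.00003, g' = -0.8307 → β = 0.4386
Converged at β = 0.4386.
Then V = β·F = 0.4386·467 = 204.8 mol/h and L = F − V = 262.2 mol/h.

L = 262.2 mol/h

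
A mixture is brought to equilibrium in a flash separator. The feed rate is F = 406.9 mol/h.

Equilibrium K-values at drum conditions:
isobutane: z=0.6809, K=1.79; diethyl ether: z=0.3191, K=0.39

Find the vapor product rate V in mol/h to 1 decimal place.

V = 289.8 mol/h

Let ψ = V/F and solve Σ zᵢ(Kᵢ−1)/(1+ψ(Kᵢ−1)) = 0.
Check two-phase: ΣzᵢKᵢ = 1.3433 > 1 and Σzᵢ/Kᵢ = 1.1986 > 1, so g(0) = 0.3433 > 0 and g(1) = -0.1986 < 0.
Binary case is linear: z₁(K₁−1)(1+ψ(K₂−1)) + z₂(K₂−1)(1+ψ(K₁−1)) = 0
⇒ ψ = [z₁(K₁−1)+z₂(K₂−1)] / [−(K₁−1)(K₂−1)] = 0.34326/0.48190 = 0.7123
Then V = ψ·F = 0.7123·406.9 = 289.8 mol/h and L = F − V = 117.1 mol/h.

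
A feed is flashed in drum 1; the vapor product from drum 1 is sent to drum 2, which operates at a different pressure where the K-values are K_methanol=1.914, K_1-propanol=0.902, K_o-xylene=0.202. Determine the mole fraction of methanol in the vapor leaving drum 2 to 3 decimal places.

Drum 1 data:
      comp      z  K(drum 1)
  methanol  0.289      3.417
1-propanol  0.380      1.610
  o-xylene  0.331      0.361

y_methanol (drum 2) = 0.556

Drum 1:
Material balance + equilibrium reduce to Σ zᵢ(Kᵢ−1)/(1+ψ₁(Kᵢ−1)) = 0.
Check two-phase: ΣzᵢKᵢ = 1.719 > 1 and Σzᵢ/Kᵢ = 1.237 > 1, so g(0) = 0.719 > 0 and g(1) = -0.237 < 0.
Newton–Raphson from ψ₁ = 0.5:
  ψ₁ = 0.500: g = 0.1831, g' = -0.721 → ψ₁ = 0.754
  ψ₁ = 0.754: g = -0.0019, g' = -0.782 → ψ₁ = 0.752
Converged at ψ₁ = 0.752.
Drum-1 compositions:
  methanol: x = 0.103, y = 0.351
  1-propanol: x = 0.261, y = 0.419
  o-xylene: x = 0.637, y = 0.230
Drum-2 feed = drum-1 vapor: z₂ = (0.3506, 0.4195, 0.2299).
Drum 2:
Rachford–Rice: g(ψ₂) = Σ zᵢ(Kᵢ−1)/(1+ψ₂(Kᵢ−1)) = 0.
g(0) = ΣzᵢKᵢ − 1 = 0.096 and g(1) = 1 − Σzᵢ/Kᵢ = -0.786, so a root lies in (0, 1).
Iterate (Newton) starting at ψ₂ = 0.39:
  ψ₂ = 0.390: g = -0.0728, g' = -0.472 → ψ₂ = 0.236
  ψ₂ = 0.236: g = -0.0044, g' = -0.425 → ψ₂ = 0.225
Converged at ψ₂ = 0.225.
  methanol: x = 0.291, y = 0.556
  1-propanol: x = 0.429, y = 0.387
  o-xylene: x = 0.280, y = 0.057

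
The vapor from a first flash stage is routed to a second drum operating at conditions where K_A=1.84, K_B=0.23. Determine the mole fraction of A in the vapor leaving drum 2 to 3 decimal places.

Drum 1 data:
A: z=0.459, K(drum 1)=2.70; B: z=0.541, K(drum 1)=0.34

y_A (drum 2) = 0.880

Drum 1:
Binary case is linear: z₁(K₁−1)(1+ψ₁(K₂−1)) + z₂(K₂−1)(1+ψ₁(K₁−1)) = 0
⇒ ψ₁ = [z₁(K₁−1)+z₂(K₂−1)] / [−(K₁−1)(K₂−1)] = 0.4232/1.1220 = 0.377
Drum-1 compositions:
  A: x = 0.280, y = 0.755
  B: x = 0.720, y = 0.245
Drum-2 feed = drum-1 vapor: z₂ = (0.7551, 0.2449).
Drum 2:
Binary case is linear: z₁(K₁−1)(1+ψ₂(K₂−1)) + z₂(K₂−1)(1+ψ₂(K₁−1)) = 0
⇒ ψ₂ = [z₁(K₁−1)+z₂(K₂−1)] / [−(K₁−1)(K₂−1)] = 0.4457/0.6468 = 0.689
  A: x = 0.478, y = 0.880
  B: x = 0.522, y = 0.120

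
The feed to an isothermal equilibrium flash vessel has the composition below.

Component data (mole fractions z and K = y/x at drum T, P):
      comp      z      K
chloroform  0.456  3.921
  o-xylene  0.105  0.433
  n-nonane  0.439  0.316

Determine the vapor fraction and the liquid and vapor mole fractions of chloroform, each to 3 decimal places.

Material balance + equilibrium reduce to Σ zᵢ(Kᵢ−1)/(1+ψ(Kᵢ−1)) = 0.
Feasibility: ΣzᵢKᵢ = 1.972, Σzᵢ/Kᵢ = 1.748 — both > 1, two phases present.
Newton–Raphson from ψ = 0.5:
  ψ = 0.500: g = 0.0019, g' = -1.183 → ψ = 0.502
Converged at ψ = 0.502.
Compositions from xᵢ = zᵢ/(1+ψ(Kᵢ−1)), yᵢ = Kᵢxᵢ:
  chloroform: x = 0.185, y = 0.725
  o-xylene: x = 0.147, y = 0.064
  n-nonane: x = 0.668, y = 0.211

ψ = 0.502, x_chloroform = 0.185, y_chloroform = 0.725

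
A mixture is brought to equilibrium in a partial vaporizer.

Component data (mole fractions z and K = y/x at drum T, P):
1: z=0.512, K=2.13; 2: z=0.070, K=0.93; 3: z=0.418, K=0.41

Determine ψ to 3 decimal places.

Let ψ = V/F and solve Σ zᵢ(Kᵢ−1)/(1+ψ(Kᵢ−1)) = 0.
Feasibility: ΣzᵢKᵢ = 1.327, Σzᵢ/Kᵢ = 1.335 — both > 1, two phases present.
Newton–Raphson from ψ = 0.45:
  ψ = 0.450: g = 0.0427, g' = -0.557 → ψ = 0.527
  ψ = 0.527: g = -0.0002, g' = -0.564 → ψ = 0.526
Converged at ψ = 0.526.

ψ = 0.526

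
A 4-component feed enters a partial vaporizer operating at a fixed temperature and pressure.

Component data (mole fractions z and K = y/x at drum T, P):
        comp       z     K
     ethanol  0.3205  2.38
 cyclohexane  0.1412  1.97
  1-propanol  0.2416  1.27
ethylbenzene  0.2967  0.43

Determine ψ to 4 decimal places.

ψ = 0.8566

Rachford–Rice: g(ψ) = Σ zᵢ(Kᵢ−1)/(1+ψ(Kᵢ−1)) = 0.
Check two-phase: ΣzᵢKᵢ = 1.4754 > 1 and Σzᵢ/Kᵢ = 1.0866 > 1, so g(0) = 0.4754 > 0 and g(1) = -0.0866 < 0.
Newton iteration, ψ⁰ = 0.5:
  ψ = 0.5000: g = 0.17488, g' = -0.4762 → ψ = 0.8673
  ψ = 0.8673: g = -0.00588, g' = -0.5542 → ψ = 0.8567
  ψ = 0.8567: g = -0.00004, g' = -0.5476 → ψ = 0.8566
Converged at ψ = 0.8566.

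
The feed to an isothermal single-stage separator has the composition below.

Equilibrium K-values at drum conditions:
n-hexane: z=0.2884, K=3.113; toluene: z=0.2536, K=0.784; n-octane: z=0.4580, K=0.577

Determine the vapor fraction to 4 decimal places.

ψ = 0.4764

Rachford–Rice: g(ψ) = Σ zᵢ(Kᵢ−1)/(1+ψ(Kᵢ−1)) = 0.
Feasibility: ΣzᵢKᵢ = 1.3609, Σzᵢ/Kᵢ = 1.2099 — both > 1, two phases present.
Newton iteration, ψ⁰ = 0.39:
  ψ = 0.3900: g = 0.04226, g' = -0.5186 → ψ = 0.4715
  ψ = 0.4715: g = 0.00228, g' = -0.4657 → ψ = 0.4764
Converged at ψ = 0.4764.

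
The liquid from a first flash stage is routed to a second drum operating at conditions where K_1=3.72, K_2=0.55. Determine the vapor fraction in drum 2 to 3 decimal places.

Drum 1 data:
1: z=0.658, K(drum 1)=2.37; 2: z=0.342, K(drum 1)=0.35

V/F (drum 2) = 0.466

Drum 1:
Iterate (Newton) starting at ψ₁ = 0.5:
  ψ₁ = 0.500: g = 0.2057, g' = -0.752 → ψ₁ = 0.773
  ψ₁ = 0.773: g = -0.0094, g' = -0.875 → ψ₁ = 0.763
Converged at ψ₁ = 0.763.
Drum-1 compositions:
  1: x = 0.322, y = 0.763
  2: x = 0.678, y = 0.237
Drum-2 feed = drum-1 liquid: z₂ = (0.3218, 0.6782).
Drum 2:
Let ψ₂ = V/F and solve Σ zᵢ(Kᵢ−1)/(1+ψ₂(Kᵢ−1)) = 0.
Check two-phase: ΣzᵢKᵢ = 1.570 > 1 and Σzᵢ/Kᵢ = 1.320 > 1, so g(0) = 0.570 > 0 and g(1) = -0.320 < 0.
Binary case is linear: z₁(K₁−1)(1+ψ₂(K₂−1)) + z₂(K₂−1)(1+ψ₂(K₁−1)) = 0
⇒ ψ₂ = [z₁(K₁−1)+z₂(K₂−1)] / [−(K₁−1)(K₂−1)] = 0.5700/1.2240 = 0.466
  1: x = 0.142, y = 0.528
  2: x = 0.858, y = 0.472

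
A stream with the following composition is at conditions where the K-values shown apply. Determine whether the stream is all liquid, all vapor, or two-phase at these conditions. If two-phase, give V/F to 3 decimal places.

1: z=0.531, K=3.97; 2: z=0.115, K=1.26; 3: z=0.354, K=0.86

all vapor

ΣzᵢKᵢ = 2.557; Σzᵢ/Kᵢ = 0.637.
Since Σzᵢ/Kᵢ < 1 the mixture is above its dew point — single vapor phase.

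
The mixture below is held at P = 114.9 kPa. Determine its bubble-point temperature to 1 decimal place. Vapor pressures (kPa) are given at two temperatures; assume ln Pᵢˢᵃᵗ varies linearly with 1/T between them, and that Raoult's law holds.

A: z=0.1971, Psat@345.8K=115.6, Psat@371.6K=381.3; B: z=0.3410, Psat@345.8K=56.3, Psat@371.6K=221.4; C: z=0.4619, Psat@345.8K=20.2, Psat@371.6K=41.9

Bubble-point temperature: ΣzᵢPᵢˢᵃᵗ(T) = P. Interpolate ln Pᵢˢᵃᵗ = aᵢ + bᵢ/T.
  T = 345.8 K: ΣzᵢPᵢˢᵃᵗ = 51.31 kPa
  T = 371.6 K: ΣzᵢPᵢˢᵃᵗ = 170.01 kPa
  T = 358.7 K: ΣzᵢPᵢˢᵃᵗ = 94.91 kPa
  T = 365.1 K: ΣzᵢPᵢˢᵃᵗ = 127.24 kPa
  T = 361.9 K: ΣzᵢPᵢˢᵃᵗ = 110.01 kPa
  T = 363.5 K: ΣzᵢPᵢˢᵃᵗ = 118.34 kPa
  T = 362.7 K: ΣzᵢPᵢˢᵃᵗ = 114.10 kPa
Interpolating between 362.7 K and 363.5 K gives T ≈ 362.9 K.

T = 362.9 K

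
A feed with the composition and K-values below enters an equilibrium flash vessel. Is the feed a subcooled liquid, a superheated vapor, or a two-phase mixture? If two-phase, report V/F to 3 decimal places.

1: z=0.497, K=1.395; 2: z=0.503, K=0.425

subcooled liquid

ΣzᵢKᵢ = 0.907; Σzᵢ/Kᵢ = 1.540.
Since ΣzᵢKᵢ < 1 the mixture is below its bubble point — single liquid phase.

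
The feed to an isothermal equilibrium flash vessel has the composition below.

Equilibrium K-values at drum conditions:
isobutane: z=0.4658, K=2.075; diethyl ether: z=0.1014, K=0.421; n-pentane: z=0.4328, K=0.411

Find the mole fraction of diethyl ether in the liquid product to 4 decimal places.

Newton–Raphson from ψ = 0.63:
  ψ = 0.6300: g = -0.19920, g' = -0.6552 → ψ = 0.3260
  ψ = 0.3260: g = -0.01706, g' = -0.5768 → ψ = 0.2964
  ψ = 0.2964: g = 0.00004, g' = -0.5795 → ψ = 0.2965
Converged at ψ = 0.2965.
Compositions from xᵢ = zᵢ/(1+ψ(Kᵢ−1)), yᵢ = Kᵢxᵢ:
  isobutane: x = 0.3532, y = 0.7330
  diethyl ether: x = 0.1224, y = 0.0515
  n-pentane: x = 0.5244, y = 0.2155

x_diethyl ether = 0.1224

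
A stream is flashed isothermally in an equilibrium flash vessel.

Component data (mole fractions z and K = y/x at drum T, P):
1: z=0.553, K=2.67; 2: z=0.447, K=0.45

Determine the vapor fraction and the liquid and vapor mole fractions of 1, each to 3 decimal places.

ψ = 0.738, x_1 = 0.248, y_1 = 0.661

Let ψ = V/F and solve Σ zᵢ(Kᵢ−1)/(1+ψ(Kᵢ−1)) = 0.
g(0) = ΣzᵢKᵢ − 1 = 0.678 and g(1) = 1 − Σzᵢ/Kᵢ = -0.200, so a root lies in (0, 1).
Binary case is linear: z₁(K₁−1)(1+ψ(K₂−1)) + z₂(K₂−1)(1+ψ(K₁−1)) = 0
⇒ ψ = [z₁(K₁−1)+z₂(K₂−1)] / [−(K₁−1)(K₂−1)] = 0.6777/0.9185 = 0.738
Compositions from xᵢ = zᵢ/(1+ψ(Kᵢ−1)), yᵢ = Kᵢxᵢ:
  1: x = 0.248, y = 0.661
  2: x = 0.752, y = 0.339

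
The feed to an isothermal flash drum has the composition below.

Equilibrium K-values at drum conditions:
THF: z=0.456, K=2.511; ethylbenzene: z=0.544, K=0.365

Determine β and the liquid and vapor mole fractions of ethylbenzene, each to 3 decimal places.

Material balance + equilibrium reduce to Σ zᵢ(Kᵢ−1)/(1+β(Kᵢ−1)) = 0.
Feasibility: ΣzᵢKᵢ = 1.344, Σzᵢ/Kᵢ = 1.672 — both > 1, two phases present.
Newton–Raphson from β = 0.5:
  β = 0.500: g = -0.1136, g' = -0.809 → β = 0.359
  β = 0.359: g = -0.0011, g' = -0.805 → β = 0.358
Converged at β = 0.358.
Compositions from xᵢ = zᵢ/(1+β(Kᵢ−1)), yᵢ = Kᵢxᵢ:
  THF: x = 0.296, y = 0.743
  ethylbenzene: x = 0.704, y = 0.257

β = 0.358, x_ethylbenzene = 0.704, y_ethylbenzene = 0.257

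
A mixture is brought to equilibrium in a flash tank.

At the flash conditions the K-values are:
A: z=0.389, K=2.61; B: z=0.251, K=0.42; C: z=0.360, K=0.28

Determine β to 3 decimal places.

β = 0.207

Material balance + equilibrium reduce to Σ zᵢ(Kᵢ−1)/(1+β(Kᵢ−1)) = 0.
g(0) = ΣzᵢKᵢ − 1 = 0.222 and g(1) = 1 − Σzᵢ/Kᵢ = -1.032, so a root lies in (0, 1).
Newton–Raphson from β = 0.32:
  β = 0.320: g = -0.1022, g' = -0.882 → β = 0.204
  β = 0.204: g = 0.0025, g' = -0.936 → β = 0.207
Converged at β = 0.207.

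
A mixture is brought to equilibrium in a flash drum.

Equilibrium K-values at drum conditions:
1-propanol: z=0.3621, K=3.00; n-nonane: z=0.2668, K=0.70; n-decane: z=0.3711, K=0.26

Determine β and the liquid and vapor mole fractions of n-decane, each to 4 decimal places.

Newton iteration, β⁰ = 0.5:
  β = 0.5000: g = -0.16796, g' = -0.9073 → β = 0.3149
  β = 0.3149: g = -0.00208, g' = -0.9200 → β = 0.3126
Converged at β = 0.3126.
Compositions from xᵢ = zᵢ/(1+β(Kᵢ−1)), yᵢ = Kᵢxᵢ:
  1-propanol: x = 0.2228, y = 0.6684
  n-nonane: x = 0.2944, y = 0.2061
  n-decane: x = 0.4828, y = 0.1255

β = 0.3126, x_n-decane = 0.4828, y_n-decane = 0.1255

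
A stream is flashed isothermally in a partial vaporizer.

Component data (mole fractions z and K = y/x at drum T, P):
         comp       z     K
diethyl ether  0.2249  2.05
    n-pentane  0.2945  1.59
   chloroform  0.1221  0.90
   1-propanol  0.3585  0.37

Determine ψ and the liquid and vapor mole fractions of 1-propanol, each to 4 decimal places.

Let ψ = V/F and solve Σ zᵢ(Kᵢ−1)/(1+ψ(Kᵢ−1)) = 0.
Feasibility: ΣzᵢKᵢ = 1.1718, Σzᵢ/Kᵢ = 1.3995 — both > 1, two phases present.
Newton–Raphson from ψ = 0.37:
  ψ = 0.3700: g = 0.00551, g' = -0.4409 → ψ = 0.3825
Converged at ψ = 0.3825.
Compositions from xᵢ = zᵢ/(1+ψ(Kᵢ−1)), yᵢ = Kᵢxᵢ:
  diethyl ether: x = 0.1605, y = 0.3289
  n-pentane: x = 0.2403, y = 0.3820
  chloroform: x = 0.1270, y = 0.1143
  1-propanol: x = 0.4723, y = 0.1748

ψ = 0.3825, x_1-propanol = 0.4723, y_1-propanol = 0.1748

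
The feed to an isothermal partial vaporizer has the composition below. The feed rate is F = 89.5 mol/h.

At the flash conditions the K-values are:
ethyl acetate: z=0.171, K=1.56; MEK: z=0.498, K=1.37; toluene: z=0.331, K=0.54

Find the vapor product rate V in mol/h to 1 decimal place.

Material balance + equilibrium reduce to Σ zᵢ(Kᵢ−1)/(1+β(Kᵢ−1)) = 0.
g(0) = ΣzᵢKᵢ − 1 = 0.128 and g(1) = 1 − Σzᵢ/Kᵢ = -0.086, so a root lies in (0, 1).
Newton–Raphson from β = 0.5:
  β = 0.500: g = 0.0326, g' = -0.199 → β = 0.663
  β = 0.663: g = -0.0013, g' = -0.218 → β = 0.657
Converged at β = 0.657.
Then V = β·F = 0.6571·89.5 = 58.8 mol/h and L = F − V = 30.7 mol/h.

V = 58.8 mol/h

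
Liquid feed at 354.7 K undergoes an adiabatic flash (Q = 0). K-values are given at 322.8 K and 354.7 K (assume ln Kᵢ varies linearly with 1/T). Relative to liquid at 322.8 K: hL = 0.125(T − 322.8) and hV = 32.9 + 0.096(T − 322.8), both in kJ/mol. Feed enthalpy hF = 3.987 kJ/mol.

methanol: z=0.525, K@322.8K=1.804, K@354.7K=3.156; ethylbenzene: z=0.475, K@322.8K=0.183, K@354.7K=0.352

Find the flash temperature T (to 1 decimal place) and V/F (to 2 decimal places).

T = 325.1 K, V/F = 0.11

Adiabatic flash: solve Rachford–Rice at each trial T, then check hF = ψ·hV(T) + (1−ψ)·hL(T).
  T = 322.8 K: K = (1.804, 0.183), RR gives ψ = 0.052, H_out = 1.704 kJ/mol
  T = 354.7 K: K = (3.156, 0.352), RR gives ψ = 0.590, H_out = 22.849 kJ/mol
  T = 338.8 K: K = (2.420, 0.258), RR gives ψ = 0.373, H_out = 14.099 kJ/mol
  T = 330.8 K: K = (2.097, 0.218), RR gives ψ = 0.238, H_out = 8.789 kJ/mol
  T = 326.8 K: K = (1.947, 0.200), RR gives ψ = 0.155, H_out = 5.566 kJ/mol
  T = 324.8 K: K = (1.874, 0.191), RR gives ψ = 0.106, H_out = 3.733 kJ/mol
Linear interpolation between T = 324.8 (H_out = 3.733) and T = 326.8 (H_out = 5.566) on hF = 3.987 gives T ≈ 325.1 K, at which ψ = 0.11.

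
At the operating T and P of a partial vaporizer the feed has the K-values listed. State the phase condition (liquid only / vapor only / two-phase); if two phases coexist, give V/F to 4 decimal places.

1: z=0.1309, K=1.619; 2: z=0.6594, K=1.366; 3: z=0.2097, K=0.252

ΣzᵢKᵢ = 1.1655; Σzᵢ/Kᵢ = 1.3957.
Both exceed 1, so a two-phase solution exists.
Newton iteration, ψ⁰ = 0.5:
  ψ = 0.5000: g = 0.01532, g' = -0.3918 → ψ = 0.5391
  ψ = 0.5391: g = -0.00052, g' = -0.4193 → ψ = 0.5378
Converged at ψ = 0.5378.

two-phase, V/F = 0.5378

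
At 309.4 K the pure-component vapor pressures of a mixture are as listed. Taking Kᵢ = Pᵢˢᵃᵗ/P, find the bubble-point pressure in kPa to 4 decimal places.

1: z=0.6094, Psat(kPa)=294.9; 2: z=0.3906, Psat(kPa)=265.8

Pbub = 283.5335 kPa

At the bubble point ψ → 0, so ΣzᵢKᵢ = 1 with Kᵢ = Pᵢˢᵃᵗ/P ⇒ P = ΣzᵢPᵢˢᵃᵗ.
P = 0.6094·294.9 + 0.3906·265.8 = 283.5335 kPa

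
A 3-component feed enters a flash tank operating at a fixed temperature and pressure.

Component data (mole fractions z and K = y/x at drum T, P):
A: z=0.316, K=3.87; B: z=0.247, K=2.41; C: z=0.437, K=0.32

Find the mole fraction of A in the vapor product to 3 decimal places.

Newton iteration, β⁰ = 0.5:
  β = 0.500: g = 0.1265, g' = -1.072 → β = 0.618
Converged at β = 0.618.
Compositions from xᵢ = zᵢ/(1+β(Kᵢ−1)), yᵢ = Kᵢxᵢ:
  A: x = 0.114, y = 0.441
  B: x = 0.132, y = 0.318
  C: x = 0.754, y = 0.241

y_A = 0.441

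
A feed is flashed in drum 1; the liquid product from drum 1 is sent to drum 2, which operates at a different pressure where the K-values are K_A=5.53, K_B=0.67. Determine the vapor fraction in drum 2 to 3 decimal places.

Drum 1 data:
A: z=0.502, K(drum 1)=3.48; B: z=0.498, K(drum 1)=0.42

Drum 1:
Material balance + equilibrium reduce to Σ zᵢ(Kᵢ−1)/(1+ψ₁(Kᵢ−1)) = 0.
g(0) = ΣzᵢKᵢ − 1 = 0.956 and g(1) = 1 − Σzᵢ/Kᵢ = -0.330, so a root lies in (0, 1).
Newton iteration, ψ₁⁰ = 0.41:
  ψ₁ = 0.410: g = 0.2383, g' = -1.047 → ψ₁ = 0.638
  ψ₁ = 0.638: g = 0.0240, g' = -0.885 → ψ₁ = 0.665
Converged at ψ₁ = 0.665.
Drum-1 compositions:
  A: x = 0.190, y = 0.660
  B: x = 0.810, y = 0.340
Drum-2 feed = drum-1 liquid: z₂ = (0.1895, 0.8105).
Drum 2:
Rachford–Rice: g(ψ₂) = Σ zᵢ(Kᵢ−1)/(1+ψ₂(Kᵢ−1)) = 0.
Feasibility: ΣzᵢKᵢ = 1.591, Σzᵢ/Kᵢ = 1.244 — both > 1, two phases present.
Binary case is linear: z₁(K₁−1)(1+ψ₂(K₂−1)) + z₂(K₂−1)(1+ψ₂(K₁−1)) = 0
⇒ ψ₂ = [z₁(K₁−1)+z₂(K₂−1)] / [−(K₁−1)(K₂−1)] = 0.5912/1.4949 = 0.395
  A: x = 0.068, y = 0.375
  B: x = 0.932, y = 0.625

V/F (drum 2) = 0.395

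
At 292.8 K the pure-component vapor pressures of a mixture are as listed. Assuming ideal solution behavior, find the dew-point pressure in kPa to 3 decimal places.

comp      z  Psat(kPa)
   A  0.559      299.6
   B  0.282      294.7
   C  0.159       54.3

Pdew = 173.886 kPa

At the dew point ψ → 1, so Σzᵢ/Kᵢ = 1 with Kᵢ = Pᵢˢᵃᵗ/P ⇒ 1/P = Σzᵢ/Pᵢˢᵃᵗ.
1/P = 0.559/299.6 + 0.282/294.7 + 0.159/54.3 = 0.005751 ⇒ P = 173.886 kPa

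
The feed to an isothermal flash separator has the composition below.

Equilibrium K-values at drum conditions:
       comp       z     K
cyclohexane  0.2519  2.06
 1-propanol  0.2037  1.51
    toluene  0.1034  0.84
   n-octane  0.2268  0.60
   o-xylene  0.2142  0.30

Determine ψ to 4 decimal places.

ψ = 0.2582

Material balance + equilibrium reduce to Σ zᵢ(Kᵢ−1)/(1+ψ(Kᵢ−1)) = 0.
Check two-phase: ΣzᵢKᵢ = 1.1137 > 1 and Σzᵢ/Kᵢ = 1.4723 > 1, so g(0) = 0.1137 > 0 and g(1) = -0.4723 < 0.
Newton–Raphson from ψ = 0.59:
  ψ = 0.5900: g = -0.14831, g' = -0.5084 → ψ = 0.2983
  ψ = 0.2983: g = -0.01686, g' = -0.4207 → ψ = 0.2582
Converged at ψ = 0.2582.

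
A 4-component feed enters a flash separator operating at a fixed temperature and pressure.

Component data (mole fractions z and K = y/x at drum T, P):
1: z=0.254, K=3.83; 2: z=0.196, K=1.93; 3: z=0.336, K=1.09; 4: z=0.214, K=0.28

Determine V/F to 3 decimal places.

Newton–Raphson from V/F = 0.3:
  V/F = 0.300: g = 0.3642, g' = -0.882 → V/F = 0.713
  V/F = 0.713: g = 0.0596, g' = -0.756 → V/F = 0.792
  V/F = 0.792: g = -0.0035, g' = -0.853 → V/F = 0.788
Converged at V/F = 0.788.

V/F = 0.788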